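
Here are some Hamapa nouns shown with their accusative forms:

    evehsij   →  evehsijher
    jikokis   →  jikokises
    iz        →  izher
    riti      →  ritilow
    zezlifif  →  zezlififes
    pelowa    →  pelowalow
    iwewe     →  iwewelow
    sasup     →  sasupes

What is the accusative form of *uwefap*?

The pattern is voicing of the final sound: -es when the stem ends in a voiceless consonant (*jikokis*, *zezlifif*, *sasup*); -her when the stem ends in a voiced consonant (*evehsij*, *iz*); -low when the stem ends in a vowel (*riti*, *pelowa*, *iwewe*).
Since the final sound of *uwefap* is /p/ (a voiceless consonant), it takes -es, giving *uwefapes*.

uwefapes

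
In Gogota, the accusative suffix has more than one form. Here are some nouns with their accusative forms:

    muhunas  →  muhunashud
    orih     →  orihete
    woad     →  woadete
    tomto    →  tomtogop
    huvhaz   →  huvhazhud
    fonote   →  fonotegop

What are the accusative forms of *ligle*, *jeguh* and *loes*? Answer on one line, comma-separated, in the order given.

liglegop, jeguhete, loeshud

The alternation tracks the final sound of the stem — -hud when the stem ends in a sibilant (*muhunas*, *huvhaz*); -ete when the stem ends in a non-sibilant consonant (*orih*, *woad*); -gop when the stem ends in a vowel (*tomto*, *fonote*).
*ligle*: final sound = /e/, a vowel → -gop → *liglegop*.
The final sound of *jeguh* is /h/, which is a non-sibilant consonant, so the suffix is -ete, giving *jeguhete*.
*loes* — final sound /s/ (a sibilant) → -hud → *loeshud*.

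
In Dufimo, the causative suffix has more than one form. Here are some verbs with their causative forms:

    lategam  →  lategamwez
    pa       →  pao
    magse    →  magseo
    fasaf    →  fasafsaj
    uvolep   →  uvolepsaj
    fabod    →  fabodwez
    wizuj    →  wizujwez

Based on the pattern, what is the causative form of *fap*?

fapsaj

The suffix is conditioned by the final sound: -saj when the stem ends in a voiceless consonant (*fasaf*, *uvolep*); -wez when the stem ends in a voiced consonant (*lategam*, *fabod*, *wizuj*); -o when the stem ends in a vowel (*pa*, *magse*).
*fap*: final sound = /p/, a voiceless consonant → -saj → *fapsaj*.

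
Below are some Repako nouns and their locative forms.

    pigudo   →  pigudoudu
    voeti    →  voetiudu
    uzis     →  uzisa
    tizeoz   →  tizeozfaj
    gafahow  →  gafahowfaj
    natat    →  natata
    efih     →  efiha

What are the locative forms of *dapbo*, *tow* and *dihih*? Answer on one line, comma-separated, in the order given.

Looking at the final sound of each stem: -a when the stem ends in a voiceless consonant (*uzis*, *natat*, *efih*); -faj when the stem ends in a voiced consonant (*tizeoz*, *gafahow*); -udu when the stem ends in a vowel (*pigudo*, *voeti*).
The final sound of *dapbo* is /o/, which is a vowel, so the suffix is -udu, giving *dapboudu*.
*tow*: final sound = /w/, a voiced consonant → -faj → *towfaj*.
The final sound of *dihih* is /h/, which is a voiceless consonant, so the suffix is -a, giving *dihiha*.

dapboudu, towfaj, dihiha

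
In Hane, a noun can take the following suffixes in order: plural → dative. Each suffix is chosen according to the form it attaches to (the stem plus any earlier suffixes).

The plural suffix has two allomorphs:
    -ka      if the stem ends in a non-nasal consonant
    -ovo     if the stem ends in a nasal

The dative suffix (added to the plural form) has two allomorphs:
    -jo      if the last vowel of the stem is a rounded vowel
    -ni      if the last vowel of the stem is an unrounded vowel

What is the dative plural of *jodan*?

jodanovojo

*jodan* — final consonant /n/ (a nasal) → -ovo → *jodanovo*.
The plural form *jodanovo* — last vowel /o/ (a rounded vowel) → -jo → *jodanovojo*.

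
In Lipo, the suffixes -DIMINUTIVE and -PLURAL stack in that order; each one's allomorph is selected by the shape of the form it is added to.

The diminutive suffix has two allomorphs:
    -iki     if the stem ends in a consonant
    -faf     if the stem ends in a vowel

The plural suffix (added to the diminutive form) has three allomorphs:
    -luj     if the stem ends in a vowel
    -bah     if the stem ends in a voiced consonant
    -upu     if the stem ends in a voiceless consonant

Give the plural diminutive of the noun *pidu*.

Since the final sound of *pidu* is /u/ (a vowel), it takes -faf, giving *pidufaf*.
The diminutive form *pidufaf*: final sound = /f/, a voiceless consonant → -upu → *pidufafupu*.

pidufafupu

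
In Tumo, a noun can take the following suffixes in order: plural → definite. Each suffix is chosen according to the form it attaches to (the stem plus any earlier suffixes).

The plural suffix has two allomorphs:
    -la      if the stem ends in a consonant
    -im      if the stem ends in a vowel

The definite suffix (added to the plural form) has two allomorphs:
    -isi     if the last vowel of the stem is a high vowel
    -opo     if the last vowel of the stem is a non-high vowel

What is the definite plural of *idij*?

idijlaopo

*idij* — final sound /j/ (a consonant) → -la → *idijla*.
The last vowel of the plural form *idijla* is /a/, which is a non-high vowel, so the definite suffix is -opo, giving *idijlaopo*.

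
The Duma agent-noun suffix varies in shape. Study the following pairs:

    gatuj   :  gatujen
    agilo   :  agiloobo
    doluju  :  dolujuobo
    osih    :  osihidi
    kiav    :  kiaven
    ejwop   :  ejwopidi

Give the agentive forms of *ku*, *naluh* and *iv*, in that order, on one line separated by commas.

kuobo, naluhidi, iven

Looking at the final sound of each stem: -idi when the stem ends in a voiceless consonant (*osih*, *ejwop*); -en when the stem ends in a voiced consonant (*gatuj*, *kiav*); -obo when the stem ends in a vowel (*agilo*, *doluju*).
Since the final sound of *ku* is /u/ (a vowel), it takes -obo, giving *kuobo*.
*naluh* — final sound /h/ (a voiceless consonant) → -idi → *naluhidi*.
The final sound of *iv* is /v/, which is a voiced consonant, so the suffix is -en, giving *iven*.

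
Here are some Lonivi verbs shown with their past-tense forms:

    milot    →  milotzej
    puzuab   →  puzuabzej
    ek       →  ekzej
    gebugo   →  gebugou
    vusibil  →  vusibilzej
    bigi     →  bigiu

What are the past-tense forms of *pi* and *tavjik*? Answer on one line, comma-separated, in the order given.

Looking at the final sound of each stem: -zej when the stem ends in a consonant (*milot*, *puzuab*, *ek*, *vusibil*); -u when the stem ends in a vowel (*gebugo*, *bigi*).
*pi* — final sound /i/ (a vowel) → -u → *piu*.
Since the final sound of *tavjik* is /k/ (a consonant), it takes -zej, giving *tavjikzej*.

piu, tavjikzej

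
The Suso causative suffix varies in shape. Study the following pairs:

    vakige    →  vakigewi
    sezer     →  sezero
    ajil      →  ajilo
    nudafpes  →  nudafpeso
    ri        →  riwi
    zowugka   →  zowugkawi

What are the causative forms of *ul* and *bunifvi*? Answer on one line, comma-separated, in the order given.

ulo, bunifviwi

The alternation tracks the final sound of the stem — -o when the stem ends in a consonant (*sezer*, *ajil*, *nudafpes*); -wi when the stem ends in a vowel (*vakige*, *ri*, *zowugka*).
*ul*: final sound = /l/, a consonant → -o → *ulo*.
*bunifvi* — final sound /i/ (a vowel) → -wi → *bunifviwi*.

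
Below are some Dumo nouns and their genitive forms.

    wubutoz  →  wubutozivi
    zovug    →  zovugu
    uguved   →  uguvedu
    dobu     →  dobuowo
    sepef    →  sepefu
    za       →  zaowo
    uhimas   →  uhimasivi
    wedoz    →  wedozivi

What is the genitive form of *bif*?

The pattern is sibilance of the final sound: -ivi when the stem ends in a sibilant (*wubutoz*, *uhimas*, *wedoz*); -u when the stem ends in a non-sibilant consonant (*zovug*, *uguved*, *sepef*); -owo when the stem ends in a vowel (*dobu*, *za*).
*bif* — final sound /f/ (a non-sibilant consonant) → -u → *bifu*.

bifu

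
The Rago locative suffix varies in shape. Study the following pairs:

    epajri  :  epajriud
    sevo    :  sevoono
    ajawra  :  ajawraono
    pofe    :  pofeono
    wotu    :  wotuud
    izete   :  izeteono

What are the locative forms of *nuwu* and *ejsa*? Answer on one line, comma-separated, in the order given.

The suffix is conditioned by the last vowel: -ud when the last vowel of the stem is a high vowel (*epajri*, *wotu*); -ono when the last vowel of the stem is a non-high vowel (*sevo*, *ajawra*, *pofe*, *izete*).
The last vowel of *nuwu* is /u/, which is a high vowel, so the suffix is -ud, giving *nuwuud*.
Since the last vowel of *ejsa* is /a/ (a non-high vowel), it takes -ono, giving *ejsaono*.

nuwuud, ejsaono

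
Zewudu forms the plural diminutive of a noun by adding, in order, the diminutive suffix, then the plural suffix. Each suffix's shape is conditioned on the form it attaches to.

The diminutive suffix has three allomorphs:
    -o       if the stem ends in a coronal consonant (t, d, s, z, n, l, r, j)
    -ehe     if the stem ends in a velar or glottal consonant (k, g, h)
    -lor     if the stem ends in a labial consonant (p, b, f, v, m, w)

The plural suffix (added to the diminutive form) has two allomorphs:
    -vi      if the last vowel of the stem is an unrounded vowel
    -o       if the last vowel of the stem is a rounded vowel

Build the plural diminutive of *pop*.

poploro

The final consonant of *pop* is /p/, which is labial, so the diminutive suffix is -lor, giving *poplor*.
The diminutive form *poplor* — last vowel /o/ (a rounded vowel) → -o → *poploro*.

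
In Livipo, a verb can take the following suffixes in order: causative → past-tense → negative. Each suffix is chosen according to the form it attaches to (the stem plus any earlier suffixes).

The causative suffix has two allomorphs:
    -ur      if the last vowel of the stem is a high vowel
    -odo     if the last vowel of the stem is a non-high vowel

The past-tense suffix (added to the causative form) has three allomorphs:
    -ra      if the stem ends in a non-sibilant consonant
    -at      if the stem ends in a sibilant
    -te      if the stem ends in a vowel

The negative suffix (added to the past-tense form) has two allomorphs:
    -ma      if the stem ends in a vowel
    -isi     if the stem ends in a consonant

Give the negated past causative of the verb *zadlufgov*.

Since the last vowel of *zadlufgov* is /o/ (a non-high vowel), it takes -odo, giving *zadlufgovodo*.
Since the final sound of the causative form *zadlufgovodo* is /o/ (a vowel), it takes -te, giving *zadlufgovodote*.
The past-tense form *zadlufgovodote*: final sound = /e/, a vowel → -ma → *zadlufgovodotema*.

zadlufgovodotema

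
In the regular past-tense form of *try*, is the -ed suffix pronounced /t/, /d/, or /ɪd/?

/d/

The stem *try* ends in a voiced sound other than /d/.
The -ed suffix is realized as /ɪd/ after /t, d/; as /t/ after other voiceless consonants; and as /d/ after other voiced sounds.
So -ed on *try* is pronounced /d/.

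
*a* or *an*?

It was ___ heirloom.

The indefinite article is chosen by the initial *sound* of the following word, not its spelling.
*heirloom* begins with the sound /ɛ/ (silent h) — a vowel sound.
So the article is *an*: It was an heirloom.

an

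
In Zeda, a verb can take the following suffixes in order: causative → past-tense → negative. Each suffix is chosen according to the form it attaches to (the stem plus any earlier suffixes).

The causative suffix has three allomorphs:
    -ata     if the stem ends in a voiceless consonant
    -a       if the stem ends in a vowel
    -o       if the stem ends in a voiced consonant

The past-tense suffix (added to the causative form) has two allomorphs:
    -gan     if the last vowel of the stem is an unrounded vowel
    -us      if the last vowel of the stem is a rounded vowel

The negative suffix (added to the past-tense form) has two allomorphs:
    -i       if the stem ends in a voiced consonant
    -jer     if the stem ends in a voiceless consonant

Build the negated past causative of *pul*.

The final sound of *pul* is /l/, which is a voiced consonant, so the causative suffix is -o, giving *pulo*.
The causative form *pulo* — last vowel /o/ (a rounded vowel) → -us → *pulous*.
The past-tense form *pulous*: final consonant = /s/, voiceless → -jer → *pulousjer*.

pulousjer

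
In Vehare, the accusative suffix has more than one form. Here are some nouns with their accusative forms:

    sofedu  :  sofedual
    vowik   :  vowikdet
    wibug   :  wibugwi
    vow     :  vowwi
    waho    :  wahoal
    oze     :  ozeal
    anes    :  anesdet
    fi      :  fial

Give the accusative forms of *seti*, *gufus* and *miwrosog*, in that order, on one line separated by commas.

setial, gufusdet, miwrosogwi

Looking at the final sound of each stem: -det when the stem ends in a voiceless consonant (*vowik*, *anes*); -wi when the stem ends in a voiced consonant (*wibug*, *vow*); -al when the stem ends in a vowel (*sofedu*, *waho*, *oze*, *fi*).
*seti*: final sound = /i/, a vowel → -al → *setial*.
Since the final sound of *gufus* is /s/ (a voiceless consonant), it takes -det, giving *gufusdet*.
The final sound of *miwrosog* is /g/, which is a voiced consonant, so the suffix is -wi, giving *miwrosogwi*.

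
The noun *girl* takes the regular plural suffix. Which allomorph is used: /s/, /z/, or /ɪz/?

/z/

The stem *girl* ends in a voiced non-sibilant sound.
The plural suffix surfaces as /ɪz/ after sibilants, /s/ after other voiceless consonants, and /z/ after other voiced sounds.
So the plural -s on *girl* is pronounced /z/.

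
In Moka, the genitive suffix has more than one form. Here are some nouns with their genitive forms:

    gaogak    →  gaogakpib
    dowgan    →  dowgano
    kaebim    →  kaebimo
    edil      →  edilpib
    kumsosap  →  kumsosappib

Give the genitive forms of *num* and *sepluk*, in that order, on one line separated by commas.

Looking at the final consonant of each stem: -o when the stem ends in a nasal (*dowgan*, *kaebim*); -pib when the stem ends in a non-nasal consonant (*gaogak*, *edil*, *kumsosap*).
Since the final consonant of *num* is /m/ (a nasal), it takes -o, giving *numo*.
The final consonant of *sepluk* is /k/, which is non-nasal, so the suffix is -pib, giving *seplukpib*.

numo, seplukpib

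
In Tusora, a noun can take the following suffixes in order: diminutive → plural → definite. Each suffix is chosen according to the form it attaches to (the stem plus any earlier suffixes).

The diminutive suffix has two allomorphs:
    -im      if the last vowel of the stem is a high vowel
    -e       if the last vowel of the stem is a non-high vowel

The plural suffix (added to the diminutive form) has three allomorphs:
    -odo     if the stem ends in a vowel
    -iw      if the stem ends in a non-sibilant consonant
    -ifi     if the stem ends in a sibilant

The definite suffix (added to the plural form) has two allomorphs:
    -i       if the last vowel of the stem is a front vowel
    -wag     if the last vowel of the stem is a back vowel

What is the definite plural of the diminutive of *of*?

The last vowel of *of* is /o/, which is a non-high vowel, so the diminutive suffix is -e, giving *ofe*.
The final sound of the diminutive form *ofe* is /e/, which is a vowel, so the plural suffix is -odo, giving *ofeodo*.
The plural form *ofeodo*: last vowel = /o/, a back vowel → -wag → *ofeodowag*.

ofeodowag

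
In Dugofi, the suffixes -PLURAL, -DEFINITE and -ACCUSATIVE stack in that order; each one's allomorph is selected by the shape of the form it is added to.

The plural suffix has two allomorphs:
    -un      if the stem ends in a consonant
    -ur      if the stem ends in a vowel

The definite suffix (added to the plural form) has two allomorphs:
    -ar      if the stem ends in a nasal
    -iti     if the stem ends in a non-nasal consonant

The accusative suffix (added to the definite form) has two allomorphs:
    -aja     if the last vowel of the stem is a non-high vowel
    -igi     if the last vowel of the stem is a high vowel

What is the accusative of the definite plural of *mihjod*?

mihjodunaraja

*mihjod*: final sound = /d/, a consonant → -un → *mihjodun*.
The plural form *mihjodun* — final consonant /n/ (a nasal) → -ar → *mihjodunar*.
The definite form *mihjodunar*: last vowel = /a/, a non-high vowel → -aja → *mihjodunaraja*.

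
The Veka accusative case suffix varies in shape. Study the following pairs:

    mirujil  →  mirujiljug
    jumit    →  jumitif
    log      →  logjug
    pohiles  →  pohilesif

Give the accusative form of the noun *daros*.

darosif

Looking at the final consonant of each stem: -if when the stem ends in a voiceless consonant (*jumit*, *pohiles*); -jug when the stem ends in a voiced consonant (*mirujil*, *log*).
*daros* — final consonant /s/ (voiceless) → -if → *darosif*.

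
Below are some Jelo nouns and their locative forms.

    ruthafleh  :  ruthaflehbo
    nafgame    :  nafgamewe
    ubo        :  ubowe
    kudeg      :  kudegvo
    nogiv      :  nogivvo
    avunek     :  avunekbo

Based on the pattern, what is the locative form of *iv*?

The alternation tracks the final sound of the stem — -bo when the stem ends in a voiceless consonant (*ruthafleh*, *avunek*); -vo when the stem ends in a voiced consonant (*kudeg*, *nogiv*); -we when the stem ends in a vowel (*nafgame*, *ubo*).
Since the final sound of *iv* is /v/ (a voiced consonant), it takes -vo, giving *ivvo*.

ivvo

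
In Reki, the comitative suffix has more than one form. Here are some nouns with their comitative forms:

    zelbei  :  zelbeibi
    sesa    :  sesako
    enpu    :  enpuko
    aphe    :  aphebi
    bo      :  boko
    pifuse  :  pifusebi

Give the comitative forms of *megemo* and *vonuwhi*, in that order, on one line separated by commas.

megemoko, vonuwhibi

The alternation tracks the last vowel of the stem — -bi when the last vowel of the stem is a front vowel (*zelbei*, *aphe*, *pifuse*); -ko when the last vowel of the stem is a back vowel (*sesa*, *enpu*, *bo*).
Since the last vowel of *megemo* is /o/ (a back vowel), it takes -ko, giving *megemoko*.
The last vowel of *vonuwhi* is /i/, which is a front vowel, so the suffix is -bi, giving *vonuwhibi*.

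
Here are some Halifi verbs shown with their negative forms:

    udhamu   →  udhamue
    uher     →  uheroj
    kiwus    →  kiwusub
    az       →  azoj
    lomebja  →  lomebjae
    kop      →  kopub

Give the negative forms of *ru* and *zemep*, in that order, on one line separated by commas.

Looking at the final sound of each stem: -ub when the stem ends in a voiceless consonant (*kiwus*, *kop*); -oj when the stem ends in a voiced consonant (*uher*, *az*); -e when the stem ends in a vowel (*udhamu*, *lomebja*).
*ru* — final sound /u/ (a vowel) → -e → *rue*.
*zemep* — final sound /p/ (a voiceless consonant) → -ub → *zemepub*.

rue, zemepub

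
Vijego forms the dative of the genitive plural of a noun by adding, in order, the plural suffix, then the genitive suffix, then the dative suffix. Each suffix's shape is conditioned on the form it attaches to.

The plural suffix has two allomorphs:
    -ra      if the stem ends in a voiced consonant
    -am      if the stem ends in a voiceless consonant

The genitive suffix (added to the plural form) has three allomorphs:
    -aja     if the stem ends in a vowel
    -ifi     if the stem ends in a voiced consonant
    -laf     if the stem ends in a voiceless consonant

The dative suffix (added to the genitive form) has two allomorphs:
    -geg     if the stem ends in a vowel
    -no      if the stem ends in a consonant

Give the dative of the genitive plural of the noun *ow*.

owraajageg

Since the final consonant of *ow* is /w/ (voiced), it takes -ra, giving *owra*.
The plural form *owra* — final sound /a/ (a vowel) → -aja → *owraaja*.
The final sound of the genitive form *owraaja* is /a/, which is a vowel, so the dative suffix is -geg, giving *owraajageg*.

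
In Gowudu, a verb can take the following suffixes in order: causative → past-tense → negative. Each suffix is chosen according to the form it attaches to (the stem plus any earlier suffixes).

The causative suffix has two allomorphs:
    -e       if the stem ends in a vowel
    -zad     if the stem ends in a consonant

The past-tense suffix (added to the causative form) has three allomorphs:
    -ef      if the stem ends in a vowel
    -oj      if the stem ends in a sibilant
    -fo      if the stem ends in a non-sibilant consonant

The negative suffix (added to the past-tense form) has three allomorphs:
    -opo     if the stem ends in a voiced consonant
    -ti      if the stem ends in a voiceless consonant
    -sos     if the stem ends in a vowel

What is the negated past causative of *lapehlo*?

lapehloeefti

Since the final sound of *lapehlo* is /o/ (a vowel), it takes -e, giving *lapehloe*.
Since the final sound of the causative form *lapehloe* is /e/ (a vowel), it takes -ef, giving *lapehloeef*.
The final sound of the past-tense form *lapehloeef* is /f/, which is a voiceless consonant, so the negative suffix is -ti, giving *lapehloeefti*.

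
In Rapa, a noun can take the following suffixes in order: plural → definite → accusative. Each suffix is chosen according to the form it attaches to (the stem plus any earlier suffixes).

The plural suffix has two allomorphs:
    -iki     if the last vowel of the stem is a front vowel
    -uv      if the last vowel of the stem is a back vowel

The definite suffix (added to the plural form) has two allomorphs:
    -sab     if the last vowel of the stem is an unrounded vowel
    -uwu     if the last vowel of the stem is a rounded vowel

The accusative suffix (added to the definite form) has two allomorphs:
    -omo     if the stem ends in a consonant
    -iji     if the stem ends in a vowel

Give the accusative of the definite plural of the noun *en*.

*en* — last vowel /e/ (a front vowel) → -iki → *eniki*.
Since the last vowel of the plural form *eniki* is /i/ (an unrounded vowel), it takes -sab, giving *enikisab*.
The definite form *enikisab* — final sound /b/ (a consonant) → -omo → *enikisabomo*.

enikisabomo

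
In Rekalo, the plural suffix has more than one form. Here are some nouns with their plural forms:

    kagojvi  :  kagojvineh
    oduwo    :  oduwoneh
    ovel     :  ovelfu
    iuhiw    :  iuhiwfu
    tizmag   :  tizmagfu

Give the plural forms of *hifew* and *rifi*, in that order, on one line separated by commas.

The pattern is consonant vs. vowel: -fu when the stem ends in a consonant (*ovel*, *iuhiw*, *tizmag*); -neh when the stem ends in a vowel (*kagojvi*, *oduwo*).
*hifew* — final sound /w/ (a consonant) → -fu → *hifewfu*.
*rifi*: final sound = /i/, a vowel → -neh → *rifineh*.

hifewfu, rifineh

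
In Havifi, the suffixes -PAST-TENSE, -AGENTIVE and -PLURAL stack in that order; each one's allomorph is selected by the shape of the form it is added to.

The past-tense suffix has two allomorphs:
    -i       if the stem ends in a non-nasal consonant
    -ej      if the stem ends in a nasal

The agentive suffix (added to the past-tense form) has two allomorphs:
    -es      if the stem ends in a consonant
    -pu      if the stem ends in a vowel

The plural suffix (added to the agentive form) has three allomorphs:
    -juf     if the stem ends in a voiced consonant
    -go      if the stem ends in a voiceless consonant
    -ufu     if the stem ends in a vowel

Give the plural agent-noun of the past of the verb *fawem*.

Since the final consonant of *fawem* is /m/ (a nasal), it takes -ej, giving *fawemej*.
The past-tense form *fawemej* — final sound /j/ (a consonant) → -es → *fawemejes*.
The final sound of the agentive form *fawemejes* is /s/, which is a voiceless consonant, so the plural suffix is -go, giving *fawemejesgo*.

fawemejesgo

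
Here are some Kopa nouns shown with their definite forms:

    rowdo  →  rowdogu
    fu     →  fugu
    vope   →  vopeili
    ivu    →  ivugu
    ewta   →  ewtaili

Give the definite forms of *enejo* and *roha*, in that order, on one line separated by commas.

enejogu, rohaili

The suffix is conditioned by the last vowel: -gu when the last vowel of the stem is a rounded vowel (*rowdo*, *fu*, *ivu*); -ili when the last vowel of the stem is an unrounded vowel (*vope*, *ewta*).
*enejo*: last vowel = /o/, a rounded vowel → -gu → *enejogu*.
The last vowel of *roha* is /a/, which is an unrounded vowel, so the suffix is -ili, giving *rohaili*.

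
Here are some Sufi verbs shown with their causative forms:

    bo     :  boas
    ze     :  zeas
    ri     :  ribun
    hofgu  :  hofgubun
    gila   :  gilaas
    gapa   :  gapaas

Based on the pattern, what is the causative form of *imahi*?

The pattern is height harmony: -bun when the last vowel of the stem is a high vowel (*ri*, *hofgu*); -as when the last vowel of the stem is a non-high vowel (*bo*, *ze*, *gila*, *gapa*).
*imahi*: last vowel = /i/, a high vowel → -bun → *imahibun*.

imahibun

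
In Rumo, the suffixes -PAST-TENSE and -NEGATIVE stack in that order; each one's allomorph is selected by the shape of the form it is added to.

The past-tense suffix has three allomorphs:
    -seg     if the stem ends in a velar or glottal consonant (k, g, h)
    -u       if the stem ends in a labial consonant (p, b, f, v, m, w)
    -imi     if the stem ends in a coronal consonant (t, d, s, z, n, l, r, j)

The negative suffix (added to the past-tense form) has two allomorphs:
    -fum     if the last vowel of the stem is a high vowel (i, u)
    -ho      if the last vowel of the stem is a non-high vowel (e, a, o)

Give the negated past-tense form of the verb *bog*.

*bog*: final consonant = /g/, velar/glottal → -seg → *bogseg*.
The past-tense form *bogseg*: last vowel = /e/, a non-high vowel → -ho → *bogsegho*.

bogsegho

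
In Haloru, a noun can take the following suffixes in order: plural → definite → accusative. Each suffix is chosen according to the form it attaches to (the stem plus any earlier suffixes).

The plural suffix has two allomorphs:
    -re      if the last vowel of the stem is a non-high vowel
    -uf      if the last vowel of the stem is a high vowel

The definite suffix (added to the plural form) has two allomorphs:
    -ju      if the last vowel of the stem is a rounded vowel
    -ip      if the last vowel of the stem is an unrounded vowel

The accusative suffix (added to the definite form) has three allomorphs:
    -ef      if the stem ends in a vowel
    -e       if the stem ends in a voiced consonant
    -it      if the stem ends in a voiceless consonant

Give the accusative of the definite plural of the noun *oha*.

ohareipit

The last vowel of *oha* is /a/, which is a non-high vowel, so the plural suffix is -re, giving *ohare*.
The plural form *ohare* — last vowel /e/ (an unrounded vowel) → -ip → *ohareip*.
The final sound of the definite form *ohareip* is /p/, which is a voiceless consonant, so the accusative suffix is -it, giving *ohareipit*.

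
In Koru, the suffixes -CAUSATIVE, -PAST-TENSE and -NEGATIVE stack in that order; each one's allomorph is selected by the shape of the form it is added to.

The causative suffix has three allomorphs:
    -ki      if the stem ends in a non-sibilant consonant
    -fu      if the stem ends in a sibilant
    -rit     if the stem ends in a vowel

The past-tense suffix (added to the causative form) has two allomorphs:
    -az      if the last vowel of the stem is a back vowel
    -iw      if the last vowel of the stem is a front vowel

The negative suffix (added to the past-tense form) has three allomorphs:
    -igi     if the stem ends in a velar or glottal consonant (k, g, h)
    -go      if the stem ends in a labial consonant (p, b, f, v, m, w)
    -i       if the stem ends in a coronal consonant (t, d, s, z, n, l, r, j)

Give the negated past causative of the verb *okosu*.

okosuritiwgo

*okosu*: final sound = /u/, a vowel → -rit → *okosurit*.
The last vowel of the causative form *okosurit* is /i/, which is a front vowel, so the past-tense suffix is -iw, giving *okosuritiw*.
The past-tense form *okosuritiw* — final consonant /w/ (labial) → -go → *okosuritiwgo*.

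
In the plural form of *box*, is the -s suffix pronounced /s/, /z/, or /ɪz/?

The stem *box* ends in a sibilant (/s, z, ʃ, ʒ, tʃ, dʒ/).
The plural suffix surfaces as /ɪz/ after sibilants, /s/ after other voiceless consonants, and /z/ after other voiced sounds.
So the plural -s on *box* is pronounced /ɪz/.

/ɪz/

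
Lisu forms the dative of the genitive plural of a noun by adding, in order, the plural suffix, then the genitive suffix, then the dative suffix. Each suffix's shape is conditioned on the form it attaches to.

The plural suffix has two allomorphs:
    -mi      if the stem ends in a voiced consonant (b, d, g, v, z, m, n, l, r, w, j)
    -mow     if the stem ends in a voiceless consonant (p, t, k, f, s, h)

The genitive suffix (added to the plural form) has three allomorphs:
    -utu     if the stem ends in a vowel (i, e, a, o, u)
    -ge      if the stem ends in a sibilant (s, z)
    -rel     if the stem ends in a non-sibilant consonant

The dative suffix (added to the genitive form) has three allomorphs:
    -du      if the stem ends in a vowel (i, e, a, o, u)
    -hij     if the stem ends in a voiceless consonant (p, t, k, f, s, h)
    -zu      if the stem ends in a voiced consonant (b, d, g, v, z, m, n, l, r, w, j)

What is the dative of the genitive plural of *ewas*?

ewasmowrelzu

*ewas* — final consonant /s/ (voiceless) → -mow → *ewasmow*.
The plural form *ewasmow*: final sound = /w/, a non-sibilant consonant → -rel → *ewasmowrel*.
Since the final sound of the genitive form *ewasmowrel* is /l/ (a voiced consonant), it takes -zu, giving *ewasmowrelzu*.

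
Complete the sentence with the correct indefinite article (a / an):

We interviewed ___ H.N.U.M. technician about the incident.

an

The indefinite article is chosen by the initial *sound* of the following word, not its spelling.
The initialism *H.N.U.M.* is read letter by letter; the first letter, H, is pronounced /eɪtʃ/, which begins with a vowel sound.
So the article is *an*: We interviewed an H.N.U.M. technician about the incident.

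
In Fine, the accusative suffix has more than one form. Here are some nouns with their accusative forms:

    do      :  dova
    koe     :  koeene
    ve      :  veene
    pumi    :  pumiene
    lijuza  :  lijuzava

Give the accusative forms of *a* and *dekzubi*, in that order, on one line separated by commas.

ava, dekzubiene

The alternation tracks the last vowel of the stem — -ene when the last vowel of the stem is a front vowel (*koe*, *ve*, *pumi*); -va when the last vowel of the stem is a back vowel (*do*, *lijuza*).
Since the last vowel of *a* is /a/ (a back vowel), it takes -va, giving *ava*.
Since the last vowel of *dekzubi* is /i/ (a front vowel), it takes -ene, giving *dekzubiene*.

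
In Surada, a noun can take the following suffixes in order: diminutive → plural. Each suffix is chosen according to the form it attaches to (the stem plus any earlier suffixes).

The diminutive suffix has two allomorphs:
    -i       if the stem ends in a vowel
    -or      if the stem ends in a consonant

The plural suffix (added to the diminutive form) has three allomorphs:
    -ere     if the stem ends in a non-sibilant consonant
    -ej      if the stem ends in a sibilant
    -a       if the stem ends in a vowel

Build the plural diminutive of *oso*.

osoia

*oso* — final sound /o/ (a vowel) → -i → *osoi*.
Since the final sound of the diminutive form *osoi* is /i/ (a vowel), it takes -a, giving *osoia*.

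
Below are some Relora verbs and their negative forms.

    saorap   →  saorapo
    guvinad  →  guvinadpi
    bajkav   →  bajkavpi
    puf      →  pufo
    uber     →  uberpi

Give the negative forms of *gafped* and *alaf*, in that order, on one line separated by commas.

The pattern is voicing of the final consonant: -o when the stem ends in a voiceless consonant (*saorap*, *puf*); -pi when the stem ends in a voiced consonant (*guvinad*, *bajkav*, *uber*).
*gafped*: final consonant = /d/, voiced → -pi → *gafpedpi*.
*alaf* — final consonant /f/ (voiceless) → -o → *alafo*.

gafpedpi, alafo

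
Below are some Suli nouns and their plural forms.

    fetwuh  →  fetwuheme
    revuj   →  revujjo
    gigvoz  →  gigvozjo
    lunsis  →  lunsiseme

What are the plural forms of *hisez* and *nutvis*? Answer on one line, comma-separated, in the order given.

hisezjo, nutviseme

The alternation tracks the final consonant of the stem — -eme when the stem ends in a voiceless consonant (*fetwuh*, *lunsis*); -jo when the stem ends in a voiced consonant (*revuj*, *gigvoz*).
*hisez*: final consonant = /z/, voiced → -jo → *hisezjo*.
The final consonant of *nutvis* is /s/, which is voiceless, so the suffix is -eme, giving *nutviseme*.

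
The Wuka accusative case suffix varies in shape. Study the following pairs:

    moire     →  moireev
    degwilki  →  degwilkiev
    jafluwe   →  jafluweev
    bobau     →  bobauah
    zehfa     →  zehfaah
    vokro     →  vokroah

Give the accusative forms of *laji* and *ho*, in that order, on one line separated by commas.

lajiev, hoah

The alternation tracks the last vowel of the stem — -ev when the last vowel of the stem is a front vowel (*moire*, *degwilki*, *jafluwe*); -ah when the last vowel of the stem is a back vowel (*bobau*, *zehfa*, *vokro*).
The last vowel of *laji* is /i/, which is a front vowel, so the suffix is -ev, giving *lajiev*.
Since the last vowel of *ho* is /o/ (a back vowel), it takes -ah, giving *hoah*.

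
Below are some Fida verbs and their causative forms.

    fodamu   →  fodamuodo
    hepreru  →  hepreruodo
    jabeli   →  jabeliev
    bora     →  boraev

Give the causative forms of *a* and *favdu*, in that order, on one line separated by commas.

Looking at the last vowel of each stem: -odo when the last vowel of the stem is a rounded vowel (*fodamu*, *hepreru*); -ev when the last vowel of the stem is an unrounded vowel (*jabeli*, *bora*).
The last vowel of *a* is /a/, which is an unrounded vowel, so the suffix is -ev, giving *aev*.
Since the last vowel of *favdu* is /u/ (a rounded vowel), it takes -odo, giving *favduodo*.

aev, favduodo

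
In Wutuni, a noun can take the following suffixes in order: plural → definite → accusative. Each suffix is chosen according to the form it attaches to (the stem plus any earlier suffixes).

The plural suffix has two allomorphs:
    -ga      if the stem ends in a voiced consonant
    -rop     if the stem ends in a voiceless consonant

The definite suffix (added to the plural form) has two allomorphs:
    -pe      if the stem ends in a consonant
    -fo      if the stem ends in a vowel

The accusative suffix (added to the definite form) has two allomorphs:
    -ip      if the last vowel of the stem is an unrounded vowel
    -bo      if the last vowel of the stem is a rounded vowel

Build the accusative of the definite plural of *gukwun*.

gukwungafobo

*gukwun*: final consonant = /n/, voiced → -ga → *gukwunga*.
The plural form *gukwunga* — final sound /a/ (a vowel) → -fo → *gukwungafo*.
The definite form *gukwungafo*: last vowel = /o/, a rounded vowel → -bo → *gukwungafobo*.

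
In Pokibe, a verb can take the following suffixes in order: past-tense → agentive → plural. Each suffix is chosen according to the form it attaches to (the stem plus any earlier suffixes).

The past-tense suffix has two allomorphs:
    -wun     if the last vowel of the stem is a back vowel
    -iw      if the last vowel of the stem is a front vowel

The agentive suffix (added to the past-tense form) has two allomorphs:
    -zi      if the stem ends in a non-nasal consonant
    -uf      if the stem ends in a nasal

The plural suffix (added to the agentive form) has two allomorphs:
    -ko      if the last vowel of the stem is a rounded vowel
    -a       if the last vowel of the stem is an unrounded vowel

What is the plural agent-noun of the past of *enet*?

The last vowel of *enet* is /e/, which is a front vowel, so the past-tense suffix is -iw, giving *enetiw*.
The past-tense form *enetiw* — final consonant /w/ (non-nasal) → -zi → *enetiwzi*.
The last vowel of the agentive form *enetiwzi* is /i/, which is an unrounded vowel, so the plural suffix is -a, giving *enetiwzia*.

enetiwzia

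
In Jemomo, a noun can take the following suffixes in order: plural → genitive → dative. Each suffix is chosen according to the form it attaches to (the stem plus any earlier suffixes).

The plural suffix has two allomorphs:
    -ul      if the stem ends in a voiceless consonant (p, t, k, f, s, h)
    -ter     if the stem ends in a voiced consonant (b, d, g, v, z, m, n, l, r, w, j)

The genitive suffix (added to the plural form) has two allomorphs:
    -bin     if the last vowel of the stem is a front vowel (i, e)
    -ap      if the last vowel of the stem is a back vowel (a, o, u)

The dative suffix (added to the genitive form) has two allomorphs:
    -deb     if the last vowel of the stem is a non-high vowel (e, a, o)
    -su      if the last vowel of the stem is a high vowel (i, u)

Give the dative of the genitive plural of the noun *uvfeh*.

uvfehulapdeb

Since the final consonant of *uvfeh* is /h/ (voiceless), it takes -ul, giving *uvfehul*.
Since the last vowel of the plural form *uvfehul* is /u/ (a back vowel), it takes -ap, giving *uvfehulap*.
The genitive form *uvfehulap* — last vowel /a/ (a non-high vowel) → -deb → *uvfehulapdeb*.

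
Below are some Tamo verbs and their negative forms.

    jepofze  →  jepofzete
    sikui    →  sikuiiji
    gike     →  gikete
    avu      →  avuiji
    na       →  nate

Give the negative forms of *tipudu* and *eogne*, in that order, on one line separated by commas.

tipuduiji, eognete

Looking at the last vowel of each stem: -iji when the last vowel of the stem is a high vowel (*sikui*, *avu*); -te when the last vowel of the stem is a non-high vowel (*jepofze*, *gike*, *na*).
Since the last vowel of *tipudu* is /u/ (a high vowel), it takes -iji, giving *tipuduiji*.
Since the last vowel of *eogne* is /e/ (a non-high vowel), it takes -te, giving *eognete*.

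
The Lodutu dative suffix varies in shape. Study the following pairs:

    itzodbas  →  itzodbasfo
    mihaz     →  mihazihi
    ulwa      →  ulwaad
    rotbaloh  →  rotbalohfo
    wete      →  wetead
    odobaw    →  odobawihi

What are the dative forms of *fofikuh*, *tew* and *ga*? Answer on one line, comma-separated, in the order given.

fofikuhfo, tewihi, gaad

The alternation tracks the final sound of the stem — -fo when the stem ends in a voiceless consonant (*itzodbas*, *rotbaloh*); -ihi when the stem ends in a voiced consonant (*mihaz*, *odobaw*); -ad when the stem ends in a vowel (*ulwa*, *wete*).
Since the final sound of *fofikuh* is /h/ (a voiceless consonant), it takes -fo, giving *fofikuhfo*.
*tew*: final sound = /w/, a voiced consonant → -ihi → *tewihi*.
The final sound of *ga* is /a/, which is a vowel, so the suffix is -ad, giving *gaad*.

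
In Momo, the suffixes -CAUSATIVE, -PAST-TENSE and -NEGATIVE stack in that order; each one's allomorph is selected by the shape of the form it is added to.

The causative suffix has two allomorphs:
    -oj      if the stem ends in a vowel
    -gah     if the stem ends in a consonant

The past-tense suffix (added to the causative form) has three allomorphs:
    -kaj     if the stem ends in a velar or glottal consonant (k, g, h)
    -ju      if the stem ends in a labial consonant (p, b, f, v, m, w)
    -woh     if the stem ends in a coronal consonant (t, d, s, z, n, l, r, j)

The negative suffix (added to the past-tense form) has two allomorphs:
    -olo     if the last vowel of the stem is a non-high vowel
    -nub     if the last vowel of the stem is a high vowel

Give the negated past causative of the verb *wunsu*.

wunsuojwoholo

*wunsu*: final sound = /u/, a vowel → -oj → *wunsuoj*.
The final consonant of the causative form *wunsuoj* is /j/, which is coronal, so the past-tense suffix is -woh, giving *wunsuojwoh*.
The past-tense form *wunsuojwoh* — last vowel /o/ (a non-high vowel) → -olo → *wunsuojwoholo*.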